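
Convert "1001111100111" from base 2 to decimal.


Input: "1001111100111" in base 2
Positional expansion:
  Digit '1' (value 1) x 2^12 = 4096
  Digit '0' (value 0) x 2^11 = 0
  Digit '0' (value 0) x 2^10 = 0
  Digit '1' (value 1) x 2^9 = 512
  Digit '1' (value 1) x 2^8 = 256
  Digit '1' (value 1) x 2^7 = 128
  Digit '1' (value 1) x 2^6 = 64
  Digit '1' (value 1) x 2^5 = 32
  Digit '0' (value 0) x 2^4 = 0
  Digit '0' (value 0) x 2^3 = 0
  Digit '1' (value 1) x 2^2 = 4
  Digit '1' (value 1) x 2^1 = 2
  Digit '1' (value 1) x 2^0 = 1
Sum = 5095

5095


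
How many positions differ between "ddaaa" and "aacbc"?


Comparing "ddaaa" and "aacbc" position by position:
  Position 0: 'd' vs 'a' => DIFFER
  Position 1: 'd' vs 'a' => DIFFER
  Position 2: 'a' vs 'c' => DIFFER
  Position 3: 'a' vs 'b' => DIFFER
  Position 4: 'a' vs 'c' => DIFFER
Positions that differ: 5

5


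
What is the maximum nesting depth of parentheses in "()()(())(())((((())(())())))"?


Input: "()()(())(())((((())(())())))"
Tracking depth:
  Position 0 '(': depth becomes 1
  Position 1 ')': depth becomes 0
  Position 2 '(': depth becomes 1
  Position 3 ')': depth becomes 0
  Position 4 '(': depth becomes 1
  Position 5 '(': depth becomes 2
  Position 6 ')': depth becomes 1
  Position 7 ')': depth becomes 0
  Position 8 '(': depth becomes 1
  Position 9 '(': depth becomes 2
  Position 10 ')': depth becomes 1
  Position 11 ')': depth becomes 0
  Position 12 '(': depth becomes 1
  Position 13 '(': depth becomes 2
  Position 14 '(': depth becomes 3
  Position 15 '(': depth becomes 4
  Position 16 '(': depth becomes 5
  Position 17 ')': depth becomes 4
  Position 18 ')': depth becomes 3
  Position 19 '(': depth becomes 4
  Position 20 '(': depth becomes 5
  Position 21 ')': depth becomes 4
  Position 22 ')': depth becomes 3
  Position 23 '(': depth becomes 4
  Position 24 ')': depth becomes 3
  Position 25 ')': depth becomes 2
  Position 26 ')': depth becomes 1
  Position 27 ')': depth becomes 0
Maximum depth reached: 5

5


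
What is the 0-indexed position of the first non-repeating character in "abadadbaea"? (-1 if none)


Input: abadadbaea
Character frequencies:
  'a': 5
  'b': 2
  'd': 2
  'e': 1
Scanning left to right for freq == 1:
  Position 0 ('a'): freq=5, skip
  Position 1 ('b'): freq=2, skip
  Position 2 ('a'): freq=5, skip
  Position 3 ('d'): freq=2, skip
  Position 4 ('a'): freq=5, skip
  Position 5 ('d'): freq=2, skip
  Position 6 ('b'): freq=2, skip
  Position 7 ('a'): freq=5, skip
  Position 8 ('e'): unique! => answer = 8

8


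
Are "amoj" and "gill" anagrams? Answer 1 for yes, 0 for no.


Strings: "amoj", "gill"
Sorted first:  ajmo
Sorted second: gill
Differ at position 0: 'a' vs 'g' => not anagrams

0


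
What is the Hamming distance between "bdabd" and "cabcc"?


Comparing "bdabd" and "cabcc" position by position:
  Position 0: 'b' vs 'c' => differ
  Position 1: 'd' vs 'a' => differ
  Position 2: 'a' vs 'b' => differ
  Position 3: 'b' vs 'c' => differ
  Position 4: 'd' vs 'c' => differ
Total differences (Hamming distance): 5

5


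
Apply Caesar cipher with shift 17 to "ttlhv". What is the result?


Caesar cipher: shift "ttlhv" by 17
  't' (pos 19) + 17 = pos 10 = 'k'
  't' (pos 19) + 17 = pos 10 = 'k'
  'l' (pos 11) + 17 = pos 2 = 'c'
  'h' (pos 7) + 17 = pos 24 = 'y'
  'v' (pos 21) + 17 = pos 12 = 'm'
Result: kkcym

kkcym


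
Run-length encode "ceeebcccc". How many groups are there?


Input: ceeebcccc
Scanning for consecutive runs:
  Group 1: 'c' x 1 (positions 0-0)
  Group 2: 'e' x 3 (positions 1-3)
  Group 3: 'b' x 1 (positions 4-4)
  Group 4: 'c' x 4 (positions 5-8)
Total groups: 4

4


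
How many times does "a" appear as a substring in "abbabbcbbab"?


Searching for "a" in "abbabbcbbab"
Scanning each position:
  Position 0: "a" => MATCH
  Position 1: "b" => no
  Position 2: "b" => no
  Position 3: "a" => MATCH
  Position 4: "b" => no
  Position 5: "b" => no
  Position 6: "c" => no
  Position 7: "b" => no
  Position 8: "b" => no
  Position 9: "a" => MATCH
  Position 10: "b" => no
Total occurrences: 3

3


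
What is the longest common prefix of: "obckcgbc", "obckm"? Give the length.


Words: obckcgbc, obckm
  Position 0: all 'o' => match
  Position 1: all 'b' => match
  Position 2: all 'c' => match
  Position 3: all 'k' => match
  Position 4: ('c', 'm') => mismatch, stop
LCP = "obck" (length 4)

4


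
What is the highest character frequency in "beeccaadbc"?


Input: beeccaadbc
Character counts:
  'a': 2
  'b': 2
  'c': 3
  'd': 1
  'e': 2
Maximum frequency: 3

3


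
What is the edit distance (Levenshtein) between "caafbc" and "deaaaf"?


Computing edit distance: "caafbc" -> "deaaaf"
DP table:
           d    e    a    a    a    f
      0    1    2    3    4    5    6
  c   1    1    2    3    4    5    6
  a   2    2    2    2    3    4    5
  a   3    3    3    2    2    3    4
  f   4    4    4    3    3    3    3
  b   5    5    5    4    4    4    4
  c   6    6    6    5    5    5    5
Edit distance = dp[6][6] = 5

5


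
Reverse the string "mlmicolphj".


Input: mlmicolphj
Reading characters right to left:
  Position 9: 'j'
  Position 8: 'h'
  Position 7: 'p'
  Position 6: 'l'
  Position 5: 'o'
  Position 4: 'c'
  Position 3: 'i'
  Position 2: 'm'
  Position 1: 'l'
  Position 0: 'm'
Reversed: jhplocimlm

jhplocimlm


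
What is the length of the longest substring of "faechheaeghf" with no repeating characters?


Input: "faechheaeghf"
Sliding window (track last position of each char):
  Position 0 ('f'): window [0,0] length 1 -- new best
  Position 1 ('a'): window [0,1] length 2 -- new best
  Position 2 ('e'): window [0,2] length 3 -- new best
  Position 3 ('c'): window [0,3] length 4 -- new best
  Position 4 ('h'): window [0,4] length 5 -- new best
  Position 5 ('h'): repeat (last at 4), move window start to 5
  Position 5 ('h'): window [5,5] length 1
  Position 6 ('e'): window [5,6] length 2
  Position 7 ('a'): window [5,7] length 3
  Position 8 ('e'): repeat (last at 6), move window start to 7
  Position 8 ('e'): window [7,8] length 2
  Position 9 ('g'): window [7,9] length 3
  Position 10 ('h'): window [7,10] length 4
  Position 11 ('f'): window [7,11] length 5
Longest substring with no repeats: "faech" with length 5

5


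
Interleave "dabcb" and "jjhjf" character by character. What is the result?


Interleaving "dabcb" and "jjhjf":
  Position 0: 'd' from first, 'j' from second => "dj"
  Position 1: 'a' from first, 'j' from second => "aj"
  Position 2: 'b' from first, 'h' from second => "bh"
  Position 3: 'c' from first, 'j' from second => "cj"
  Position 4: 'b' from first, 'f' from second => "bf"
Result: djajbhcjbf

djajbhcjbf


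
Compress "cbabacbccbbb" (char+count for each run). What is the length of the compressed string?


Input: cbabacbccbbb
Runs:
  'c' x 1 => "c1"
  'b' x 1 => "b1"
  'a' x 1 => "a1"
  'b' x 1 => "b1"
  'a' x 1 => "a1"
  'c' x 1 => "c1"
  'b' x 1 => "b1"
  'c' x 2 => "c2"
  'b' x 3 => "b3"
Compressed: "c1b1a1b1a1c1b1c2b3"
Compressed length: 18

18


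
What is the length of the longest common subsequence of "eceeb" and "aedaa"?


LCS of "eceeb" and "aedaa"
DP table:
           a    e    d    a    a
      0    0    0    0    0    0
  e   0    0    1    1    1    1
  c   0    0    1    1    1    1
  e   0    0    1    1    1    1
  e   0    0    1    1    1    1
  b   0    0    1    1    1    1
LCS length = dp[5][5] = 1

1


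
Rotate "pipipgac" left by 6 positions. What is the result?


Input: "pipipgac", rotate left by 6
First 6 characters: "pipipg"
Remaining characters: "ac"
Concatenate remaining + first: "ac" + "pipipg" = "acpipipg"

acpipipg


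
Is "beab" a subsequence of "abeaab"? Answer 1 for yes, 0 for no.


Check if "beab" is a subsequence of "abeaab"
Greedy scan:
  Position 0 ('a'): no match needed
  Position 1 ('b'): matches sub[0] = 'b'
  Position 2 ('e'): matches sub[1] = 'e'
  Position 3 ('a'): matches sub[2] = 'a'
  Position 4 ('a'): no match needed
  Position 5 ('b'): matches sub[3] = 'b'
All 4 characters matched => is a subsequence

1


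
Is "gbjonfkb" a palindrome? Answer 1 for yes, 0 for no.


Input: gbjonfkb
Reversed: bkfnojbg
  Compare pos 0 ('g') with pos 7 ('b'): MISMATCH
  Compare pos 1 ('b') with pos 6 ('k'): MISMATCH
  Compare pos 2 ('j') with pos 5 ('f'): MISMATCH
  Compare pos 3 ('o') with pos 4 ('n'): MISMATCH
Result: not a palindrome

0


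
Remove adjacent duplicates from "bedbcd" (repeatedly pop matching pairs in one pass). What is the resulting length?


Input: bedbcd
Stack-based adjacent duplicate removal:
  Read 'b': push. Stack: b
  Read 'e': push. Stack: be
  Read 'd': push. Stack: bed
  Read 'b': push. Stack: bedb
  Read 'c': push. Stack: bedbc
  Read 'd': push. Stack: bedbcd
Final stack: "bedbcd" (length 6)

6


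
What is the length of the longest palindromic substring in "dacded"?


Input: "dacded"
Checking substrings for palindromes:
  [3:6] "ded" (len 3) => palindrome
Longest palindromic substring: "ded" with length 3

3


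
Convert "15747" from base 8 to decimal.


Input: "15747" in base 8
Positional expansion:
  Digit '1' (value 1) x 8^4 = 4096
  Digit '5' (value 5) x 8^3 = 2560
  Digit '7' (value 7) x 8^2 = 448
  Digit '4' (value 4) x 8^1 = 32
  Digit '7' (value 7) x 8^0 = 7
Sum = 7143

7143


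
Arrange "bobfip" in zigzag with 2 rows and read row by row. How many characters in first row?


Zigzag "bobfip" into 2 rows:
Placing characters:
  'b' => row 0
  'o' => row 1
  'b' => row 0
  'f' => row 1
  'i' => row 0
  'p' => row 1
Rows:
  Row 0: "bbi"
  Row 1: "ofp"
First row length: 3

3


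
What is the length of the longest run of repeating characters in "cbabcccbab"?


Input: "cbabcccbab"
Scanning for longest run:
  Position 1 ('b'): new char, reset run to 1
  Position 2 ('a'): new char, reset run to 1
  Position 3 ('b'): new char, reset run to 1
  Position 4 ('c'): new char, reset run to 1
  Position 5 ('c'): continues run of 'c', length=2
  Position 6 ('c'): continues run of 'c', length=3
  Position 7 ('b'): new char, reset run to 1
  Position 8 ('a'): new char, reset run to 1
  Position 9 ('b'): new char, reset run to 1
Longest run: 'c' with length 3

3


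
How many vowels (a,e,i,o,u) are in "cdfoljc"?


Input: cdfoljc
Checking each character:
  'c' at position 0: consonant
  'd' at position 1: consonant
  'f' at position 2: consonant
  'o' at position 3: vowel (running total: 1)
  'l' at position 4: consonant
  'j' at position 5: consonant
  'c' at position 6: consonant
Total vowels: 1

1


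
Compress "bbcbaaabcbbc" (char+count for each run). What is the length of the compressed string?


Input: bbcbaaabcbbc
Runs:
  'b' x 2 => "b2"
  'c' x 1 => "c1"
  'b' x 1 => "b1"
  'a' x 3 => "a3"
  'b' x 1 => "b1"
  'c' x 1 => "c1"
  'b' x 2 => "b2"
  'c' x 1 => "c1"
Compressed: "b2c1b1a3b1c1b2c1"
Compressed length: 16

16


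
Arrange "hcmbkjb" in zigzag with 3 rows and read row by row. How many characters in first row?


Zigzag "hcmbkjb" into 3 rows:
Placing characters:
  'h' => row 0
  'c' => row 1
  'm' => row 2
  'b' => row 1
  'k' => row 0
  'j' => row 1
  'b' => row 2
Rows:
  Row 0: "hk"
  Row 1: "cbj"
  Row 2: "mb"
First row length: 2

2


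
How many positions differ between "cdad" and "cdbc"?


Comparing "cdad" and "cdbc" position by position:
  Position 0: 'c' vs 'c' => same
  Position 1: 'd' vs 'd' => same
  Position 2: 'a' vs 'b' => DIFFER
  Position 3: 'd' vs 'c' => DIFFER
Positions that differ: 2

2


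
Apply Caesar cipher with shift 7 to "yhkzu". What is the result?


Caesar cipher: shift "yhkzu" by 7
  'y' (pos 24) + 7 = pos 5 = 'f'
  'h' (pos 7) + 7 = pos 14 = 'o'
  'k' (pos 10) + 7 = pos 17 = 'r'
  'z' (pos 25) + 7 = pos 6 = 'g'
  'u' (pos 20) + 7 = pos 1 = 'b'
Result: forgb

forgb


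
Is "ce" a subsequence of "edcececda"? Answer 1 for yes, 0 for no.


Check if "ce" is a subsequence of "edcececda"
Greedy scan:
  Position 0 ('e'): no match needed
  Position 1 ('d'): no match needed
  Position 2 ('c'): matches sub[0] = 'c'
  Position 3 ('e'): matches sub[1] = 'e'
  Position 4 ('c'): no match needed
  Position 5 ('e'): no match needed
  Position 6 ('c'): no match needed
  Position 7 ('d'): no match needed
  Position 8 ('a'): no match needed
All 2 characters matched => is a subsequence

1


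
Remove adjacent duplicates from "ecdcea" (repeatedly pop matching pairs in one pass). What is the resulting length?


Input: ecdcea
Stack-based adjacent duplicate removal:
  Read 'e': push. Stack: e
  Read 'c': push. Stack: ec
  Read 'd': push. Stack: ecd
  Read 'c': push. Stack: ecdc
  Read 'e': push. Stack: ecdce
  Read 'a': push. Stack: ecdcea
Final stack: "ecdcea" (length 6)

6


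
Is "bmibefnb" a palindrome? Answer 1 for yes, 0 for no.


Input: bmibefnb
Reversed: bnfebimb
  Compare pos 0 ('b') with pos 7 ('b'): match
  Compare pos 1 ('m') with pos 6 ('n'): MISMATCH
  Compare pos 2 ('i') with pos 5 ('f'): MISMATCH
  Compare pos 3 ('b') with pos 4 ('e'): MISMATCH
Result: not a palindrome

0


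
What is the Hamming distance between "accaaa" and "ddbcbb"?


Comparing "accaaa" and "ddbcbb" position by position:
  Position 0: 'a' vs 'd' => differ
  Position 1: 'c' vs 'd' => differ
  Position 2: 'c' vs 'b' => differ
  Position 3: 'a' vs 'c' => differ
  Position 4: 'a' vs 'b' => differ
  Position 5: 'a' vs 'b' => differ
Total differences (Hamming distance): 6

6


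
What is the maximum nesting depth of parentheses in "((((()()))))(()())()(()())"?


Input: "((((()()))))(()())()(()())"
Tracking depth:
  Position 0 '(': depth becomes 1
  Position 1 '(': depth becomes 2
  Position 2 '(': depth becomes 3
  Position 3 '(': depth becomes 4
  Position 4 '(': depth becomes 5
  Position 5 ')': depth becomes 4
  Position 6 '(': depth becomes 5
  Position 7 ')': depth becomes 4
  Position 8 ')': depth becomes 3
  Position 9 ')': depth becomes 2
  Position 10 ')': depth becomes 1
  Position 11 ')': depth becomes 0
  Position 12 '(': depth becomes 1
  Position 13 '(': depth becomes 2
  Position 14 ')': depth becomes 1
  Position 15 '(': depth becomes 2
  Position 16 ')': depth becomes 1
  Position 17 ')': depth becomes 0
  Position 18 '(': depth becomes 1
  Position 19 ')': depth becomes 0
  Position 20 '(': depth becomes 1
  Position 21 '(': depth becomes 2
  Position 22 ')': depth becomes 1
  Position 23 '(': depth becomes 2
  Position 24 ')': depth becomes 1
  Position 25 ')': depth becomes 0
Maximum depth reached: 5

5


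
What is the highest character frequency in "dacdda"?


Input: dacdda
Character counts:
  'a': 2
  'c': 1
  'd': 3
Maximum frequency: 3

3


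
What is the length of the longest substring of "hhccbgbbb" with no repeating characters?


Input: "hhccbgbbb"
Sliding window (track last position of each char):
  Position 0 ('h'): window [0,0] length 1 -- new best
  Position 1 ('h'): repeat (last at 0), move window start to 1
  Position 1 ('h'): window [1,1] length 1
  Position 2 ('c'): window [1,2] length 2 -- new best
  Position 3 ('c'): repeat (last at 2), move window start to 3
  Position 3 ('c'): window [3,3] length 1
  Position 4 ('b'): window [3,4] length 2
  Position 5 ('g'): window [3,5] length 3 -- new best
  Position 6 ('b'): repeat (last at 4), move window start to 5
  Position 6 ('b'): window [5,6] length 2
  Position 7 ('b'): repeat (last at 6), move window start to 7
  Position 7 ('b'): window [7,7] length 1
  Position 8 ('b'): repeat (last at 7), move window start to 8
  Position 8 ('b'): window [8,8] length 1
Longest substring with no repeats: "cbg" with length 3

3


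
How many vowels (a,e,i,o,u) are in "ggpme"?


Input: ggpme
Checking each character:
  'g' at position 0: consonant
  'g' at position 1: consonant
  'p' at position 2: consonant
  'm' at position 3: consonant
  'e' at position 4: vowel (running total: 1)
Total vowels: 1

1


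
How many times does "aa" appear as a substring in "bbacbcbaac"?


Searching for "aa" in "bbacbcbaac"
Scanning each position:
  Position 0: "bb" => no
  Position 1: "ba" => no
  Position 2: "ac" => no
  Position 3: "cb" => no
  Position 4: "bc" => no
  Position 5: "cb" => no
  Position 6: "ba" => no
  Position 7: "aa" => MATCH
  Position 8: "ac" => no
Total occurrences: 1

1


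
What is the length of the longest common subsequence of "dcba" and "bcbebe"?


LCS of "dcba" and "bcbebe"
DP table:
           b    c    b    e    b    e
      0    0    0    0    0    0    0
  d   0    0    0    0    0    0    0
  c   0    0    1    1    1    1    1
  b   0    1    1    2    2    2    2
  a   0    1    1    2    2    2    2
LCS length = dp[4][6] = 2

2


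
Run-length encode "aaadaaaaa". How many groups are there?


Input: aaadaaaaa
Scanning for consecutive runs:
  Group 1: 'a' x 3 (positions 0-2)
  Group 2: 'd' x 1 (positions 3-3)
  Group 3: 'a' x 5 (positions 4-8)
Total groups: 3

3


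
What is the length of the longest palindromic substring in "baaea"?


Input: "baaea"
Checking substrings for palindromes:
  [2:5] "aea" (len 3) => palindrome
  [1:3] "aa" (len 2) => palindrome
Longest palindromic substring: "aea" with length 3

3


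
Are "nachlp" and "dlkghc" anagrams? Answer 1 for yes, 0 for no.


Strings: "nachlp", "dlkghc"
Sorted first:  achlnp
Sorted second: cdghkl
Differ at position 0: 'a' vs 'c' => not anagrams

0


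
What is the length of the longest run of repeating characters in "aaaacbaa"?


Input: "aaaacbaa"
Scanning for longest run:
  Position 1 ('a'): continues run of 'a', length=2
  Position 2 ('a'): continues run of 'a', length=3
  Position 3 ('a'): continues run of 'a', length=4
  Position 4 ('c'): new char, reset run to 1
  Position 5 ('b'): new char, reset run to 1
  Position 6 ('a'): new char, reset run to 1
  Position 7 ('a'): continues run of 'a', length=2
Longest run: 'a' with length 4

4


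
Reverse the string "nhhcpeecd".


Input: nhhcpeecd
Reading characters right to left:
  Position 8: 'd'
  Position 7: 'c'
  Position 6: 'e'
  Position 5: 'e'
  Position 4: 'p'
  Position 3: 'c'
  Position 2: 'h'
  Position 1: 'h'
  Position 0: 'n'
Reversed: dceepchhn

dceepchhn


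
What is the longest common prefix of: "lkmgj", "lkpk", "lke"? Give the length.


Words: lkmgj, lkpk, lke
  Position 0: all 'l' => match
  Position 1: all 'k' => match
  Position 2: ('m', 'p', 'e') => mismatch, stop
LCP = "lk" (length 2)

2


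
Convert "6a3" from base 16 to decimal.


Input: "6a3" in base 16
Positional expansion:
  Digit '6' (value 6) x 16^2 = 1536
  Digit 'a' (value 10) x 16^1 = 160
  Digit '3' (value 3) x 16^0 = 3
Sum = 1699

1699


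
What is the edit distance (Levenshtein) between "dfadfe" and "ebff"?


Computing edit distance: "dfadfe" -> "ebff"
DP table:
           e    b    f    f
      0    1    2    3    4
  d   1    1    2    3    4
  f   2    2    2    2    3
  a   3    3    3    3    3
  d   4    4    4    4    4
  f   5    5    5    4    4
  e   6    5    6    5    5
Edit distance = dp[6][4] = 5

5


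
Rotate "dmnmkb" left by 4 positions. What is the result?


Input: "dmnmkb", rotate left by 4
First 4 characters: "dmnm"
Remaining characters: "kb"
Concatenate remaining + first: "kb" + "dmnm" = "kbdmnm"

kbdmnm


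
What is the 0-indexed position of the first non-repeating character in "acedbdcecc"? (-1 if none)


Input: acedbdcecc
Character frequencies:
  'a': 1
  'b': 1
  'c': 4
  'd': 2
  'e': 2
Scanning left to right for freq == 1:
  Position 0 ('a'): unique! => answer = 0

0


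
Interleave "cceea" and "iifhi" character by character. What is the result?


Interleaving "cceea" and "iifhi":
  Position 0: 'c' from first, 'i' from second => "ci"
  Position 1: 'c' from first, 'i' from second => "ci"
  Position 2: 'e' from first, 'f' from second => "ef"
  Position 3: 'e' from first, 'h' from second => "eh"
  Position 4: 'a' from first, 'i' from second => "ai"
Result: ciciefehai

ciciefehai


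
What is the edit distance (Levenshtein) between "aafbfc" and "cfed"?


Computing edit distance: "aafbfc" -> "cfed"
DP table:
           c    f    e    d
      0    1    2    3    4
  a   1    1    2    3    4
  a   2    2    2    3    4
  f   3    3    2    3    4
  b   4    4    3    3    4
  f   5    5    4    4    4
  c   6    5    5    5    5
Edit distance = dp[6][4] = 5

5


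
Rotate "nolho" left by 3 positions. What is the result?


Input: "nolho", rotate left by 3
First 3 characters: "nol"
Remaining characters: "ho"
Concatenate remaining + first: "ho" + "nol" = "honol"

honol


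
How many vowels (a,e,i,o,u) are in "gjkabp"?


Input: gjkabp
Checking each character:
  'g' at position 0: consonant
  'j' at position 1: consonant
  'k' at position 2: consonant
  'a' at position 3: vowel (running total: 1)
  'b' at position 4: consonant
  'p' at position 5: consonant
Total vowels: 1

1


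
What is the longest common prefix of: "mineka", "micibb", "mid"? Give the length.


Words: mineka, micibb, mid
  Position 0: all 'm' => match
  Position 1: all 'i' => match
  Position 2: ('n', 'c', 'd') => mismatch, stop
LCP = "mi" (length 2)

2


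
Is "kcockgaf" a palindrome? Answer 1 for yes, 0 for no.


Input: kcockgaf
Reversed: fagkcock
  Compare pos 0 ('k') with pos 7 ('f'): MISMATCH
  Compare pos 1 ('c') with pos 6 ('a'): MISMATCH
  Compare pos 2 ('o') with pos 5 ('g'): MISMATCH
  Compare pos 3 ('c') with pos 4 ('k'): MISMATCH
Result: not a palindrome

0


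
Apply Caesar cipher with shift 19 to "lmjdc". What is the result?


Caesar cipher: shift "lmjdc" by 19
  'l' (pos 11) + 19 = pos 4 = 'e'
  'm' (pos 12) + 19 = pos 5 = 'f'
  'j' (pos 9) + 19 = pos 2 = 'c'
  'd' (pos 3) + 19 = pos 22 = 'w'
  'c' (pos 2) + 19 = pos 21 = 'v'
Result: efcwv

efcwv


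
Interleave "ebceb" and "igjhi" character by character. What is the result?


Interleaving "ebceb" and "igjhi":
  Position 0: 'e' from first, 'i' from second => "ei"
  Position 1: 'b' from first, 'g' from second => "bg"
  Position 2: 'c' from first, 'j' from second => "cj"
  Position 3: 'e' from first, 'h' from second => "eh"
  Position 4: 'b' from first, 'i' from second => "bi"
Result: eibgcjehbi

eibgcjehbi


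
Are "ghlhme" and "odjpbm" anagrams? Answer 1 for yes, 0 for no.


Strings: "ghlhme", "odjpbm"
Sorted first:  eghhlm
Sorted second: bdjmop
Differ at position 0: 'e' vs 'b' => not anagrams

0


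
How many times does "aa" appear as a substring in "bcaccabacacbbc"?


Searching for "aa" in "bcaccabacacbbc"
Scanning each position:
  Position 0: "bc" => no
  Position 1: "ca" => no
  Position 2: "ac" => no
  Position 3: "cc" => no
  Position 4: "ca" => no
  Position 5: "ab" => no
  Position 6: "ba" => no
  Position 7: "ac" => no
  Position 8: "ca" => no
  Position 9: "ac" => no
  Position 10: "cb" => no
  Position 11: "bb" => no
  Position 12: "bc" => no
Total occurrences: 0

0


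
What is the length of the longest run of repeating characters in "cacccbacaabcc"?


Input: "cacccbacaabcc"
Scanning for longest run:
  Position 1 ('a'): new char, reset run to 1
  Position 2 ('c'): new char, reset run to 1
  Position 3 ('c'): continues run of 'c', length=2
  Position 4 ('c'): continues run of 'c', length=3
  Position 5 ('b'): new char, reset run to 1
  Position 6 ('a'): new char, reset run to 1
  Position 7 ('c'): new char, reset run to 1
  Position 8 ('a'): new char, reset run to 1
  Position 9 ('a'): continues run of 'a', length=2
  Position 10 ('b'): new char, reset run to 1
  Position 11 ('c'): new char, reset run to 1
  Position 12 ('c'): continues run of 'c', length=2
Longest run: 'c' with length 3

3


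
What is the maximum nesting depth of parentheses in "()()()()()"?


Input: "()()()()()"
Tracking depth:
  Position 0 '(': depth becomes 1
  Position 1 ')': depth becomes 0
  Position 2 '(': depth becomes 1
  Position 3 ')': depth becomes 0
  Position 4 '(': depth becomes 1
  Position 5 ')': depth becomes 0
  Position 6 '(': depth becomes 1
  Position 7 ')': depth becomes 0
  Position 8 '(': depth becomes 1
  Position 9 ')': depth becomes 0
Maximum depth reached: 1

1


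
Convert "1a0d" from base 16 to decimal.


Input: "1a0d" in base 16
Positional expansion:
  Digit '1' (value 1) x 16^3 = 4096
  Digit 'a' (value 10) x 16^2 = 2560
  Digit '0' (value 0) x 16^1 = 0
  Digit 'd' (value 13) x 16^0 = 13
Sum = 6669

6669


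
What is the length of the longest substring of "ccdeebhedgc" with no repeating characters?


Input: "ccdeebhedgc"
Sliding window (track last position of each char):
  Position 0 ('c'): window [0,0] length 1 -- new best
  Position 1 ('c'): repeat (last at 0), move window start to 1
  Position 1 ('c'): window [1,1] length 1
  Position 2 ('d'): window [1,2] length 2 -- new best
  Position 3 ('e'): window [1,3] length 3 -- new best
  Position 4 ('e'): repeat (last at 3), move window start to 4
  Position 4 ('e'): window [4,4] length 1
  Position 5 ('b'): window [4,5] length 2
  Position 6 ('h'): window [4,6] length 3
  Position 7 ('e'): repeat (last at 4), move window start to 5
  Position 7 ('e'): window [5,7] length 3
  Position 8 ('d'): window [5,8] length 4 -- new best
  Position 9 ('g'): window [5,9] length 5 -- new best
  Position 10 ('c'): window [5,10] length 6 -- new best
Longest substring with no repeats: "bhedgc" with length 6

6


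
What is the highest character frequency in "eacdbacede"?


Input: eacdbacede
Character counts:
  'a': 2
  'b': 1
  'c': 2
  'd': 2
  'e': 3
Maximum frequency: 3

3


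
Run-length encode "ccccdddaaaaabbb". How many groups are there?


Input: ccccdddaaaaabbb
Scanning for consecutive runs:
  Group 1: 'c' x 4 (positions 0-3)
  Group 2: 'd' x 3 (positions 4-6)
  Group 3: 'a' x 5 (positions 7-11)
  Group 4: 'b' x 3 (positions 12-14)
Total groups: 4

4


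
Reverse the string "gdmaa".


Input: gdmaa
Reading characters right to left:
  Position 4: 'a'
  Position 3: 'a'
  Position 2: 'm'
  Position 1: 'd'
  Position 0: 'g'
Reversed: aamdg

aamdg


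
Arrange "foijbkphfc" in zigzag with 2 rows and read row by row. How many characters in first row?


Zigzag "foijbkphfc" into 2 rows:
Placing characters:
  'f' => row 0
  'o' => row 1
  'i' => row 0
  'j' => row 1
  'b' => row 0
  'k' => row 1
  'p' => row 0
  'h' => row 1
  'f' => row 0
  'c' => row 1
Rows:
  Row 0: "fibpf"
  Row 1: "ojkhc"
First row length: 5

5


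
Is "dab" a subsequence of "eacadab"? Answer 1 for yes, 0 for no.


Check if "dab" is a subsequence of "eacadab"
Greedy scan:
  Position 0 ('e'): no match needed
  Position 1 ('a'): no match needed
  Position 2 ('c'): no match needed
  Position 3 ('a'): no match needed
  Position 4 ('d'): matches sub[0] = 'd'
  Position 5 ('a'): matches sub[1] = 'a'
  Position 6 ('b'): matches sub[2] = 'b'
All 3 characters matched => is a subsequence

1


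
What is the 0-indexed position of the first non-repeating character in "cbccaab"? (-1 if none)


Input: cbccaab
Character frequencies:
  'a': 2
  'b': 2
  'c': 3
Scanning left to right for freq == 1:
  Position 0 ('c'): freq=3, skip
  Position 1 ('b'): freq=2, skip
  Position 2 ('c'): freq=3, skip
  Position 3 ('c'): freq=3, skip
  Position 4 ('a'): freq=2, skip
  Position 5 ('a'): freq=2, skip
  Position 6 ('b'): freq=2, skip
  No unique character found => answer = -1

-1


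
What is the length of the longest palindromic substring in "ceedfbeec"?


Input: "ceedfbeec"
Checking substrings for palindromes:
  [1:3] "ee" (len 2) => palindrome
  [6:8] "ee" (len 2) => palindrome
Longest palindromic substring: "ee" with length 2

2


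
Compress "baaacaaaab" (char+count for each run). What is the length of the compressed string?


Input: baaacaaaab
Runs:
  'b' x 1 => "b1"
  'a' x 3 => "a3"
  'c' x 1 => "c1"
  'a' x 4 => "a4"
  'b' x 1 => "b1"
Compressed: "b1a3c1a4b1"
Compressed length: 10

10


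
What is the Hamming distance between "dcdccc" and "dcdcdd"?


Comparing "dcdccc" and "dcdcdd" position by position:
  Position 0: 'd' vs 'd' => same
  Position 1: 'c' vs 'c' => same
  Position 2: 'd' vs 'd' => same
  Position 3: 'c' vs 'c' => same
  Position 4: 'c' vs 'd' => differ
  Position 5: 'c' vs 'd' => differ
Total differences (Hamming distance): 2

2


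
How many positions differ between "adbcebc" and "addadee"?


Comparing "adbcebc" and "addadee" position by position:
  Position 0: 'a' vs 'a' => same
  Position 1: 'd' vs 'd' => same
  Position 2: 'b' vs 'd' => DIFFER
  Position 3: 'c' vs 'a' => DIFFER
  Position 4: 'e' vs 'd' => DIFFER
  Position 5: 'b' vs 'e' => DIFFER
  Position 6: 'c' vs 'e' => DIFFER
Positions that differ: 5

5


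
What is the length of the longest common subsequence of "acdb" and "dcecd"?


LCS of "acdb" and "dcecd"
DP table:
           d    c    e    c    d
      0    0    0    0    0    0
  a   0    0    0    0    0    0
  c   0    0    1    1    1    1
  d   0    1    1    1    1    2
  b   0    1    1    1    1    2
LCS length = dp[4][5] = 2

2


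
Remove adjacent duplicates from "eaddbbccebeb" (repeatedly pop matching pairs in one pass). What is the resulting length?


Input: eaddbbccebeb
Stack-based adjacent duplicate removal:
  Read 'e': push. Stack: e
  Read 'a': push. Stack: ea
  Read 'd': push. Stack: ead
  Read 'd': matches stack top 'd' => pop. Stack: ea
  Read 'b': push. Stack: eab
  Read 'b': matches stack top 'b' => pop. Stack: ea
  Read 'c': push. Stack: eac
  Read 'c': matches stack top 'c' => pop. Stack: ea
  Read 'e': push. Stack: eae
  Read 'b': push. Stack: eaeb
  Read 'e': push. Stack: eaebe
  Read 'b': push. Stack: eaebeb
Final stack: "eaebeb" (length 6)

6


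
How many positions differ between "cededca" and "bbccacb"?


Comparing "cededca" and "bbccacb" position by position:
  Position 0: 'c' vs 'b' => DIFFER
  Position 1: 'e' vs 'b' => DIFFER
  Position 2: 'd' vs 'c' => DIFFER
  Position 3: 'e' vs 'c' => DIFFER
  Position 4: 'd' vs 'a' => DIFFER
  Position 5: 'c' vs 'c' => same
  Position 6: 'a' vs 'b' => DIFFER
Positions that differ: 6

6


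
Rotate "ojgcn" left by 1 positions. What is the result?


Input: "ojgcn", rotate left by 1
First 1 characters: "o"
Remaining characters: "jgcn"
Concatenate remaining + first: "jgcn" + "o" = "jgcno"

jgcno


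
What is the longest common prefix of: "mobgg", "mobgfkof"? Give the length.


Words: mobgg, mobgfkof
  Position 0: all 'm' => match
  Position 1: all 'o' => match
  Position 2: all 'b' => match
  Position 3: all 'g' => match
  Position 4: ('g', 'f') => mismatch, stop
LCP = "mobg" (length 4)

4


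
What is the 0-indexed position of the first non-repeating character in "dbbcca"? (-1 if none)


Input: dbbcca
Character frequencies:
  'a': 1
  'b': 2
  'c': 2
  'd': 1
Scanning left to right for freq == 1:
  Position 0 ('d'): unique! => answer = 0

0


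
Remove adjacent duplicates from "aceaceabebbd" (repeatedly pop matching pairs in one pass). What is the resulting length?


Input: aceaceabebbd
Stack-based adjacent duplicate removal:
  Read 'a': push. Stack: a
  Read 'c': push. Stack: ac
  Read 'e': push. Stack: ace
  Read 'a': push. Stack: acea
  Read 'c': push. Stack: aceac
  Read 'e': push. Stack: aceace
  Read 'a': push. Stack: aceacea
  Read 'b': push. Stack: aceaceab
  Read 'e': push. Stack: aceaceabe
  Read 'b': push. Stack: aceaceabeb
  Read 'b': matches stack top 'b' => pop. Stack: aceaceabe
  Read 'd': push. Stack: aceaceabed
Final stack: "aceaceabed" (length 10)

10


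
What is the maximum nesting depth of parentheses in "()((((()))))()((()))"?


Input: "()((((()))))()((()))"
Tracking depth:
  Position 0 '(': depth becomes 1
  Position 1 ')': depth becomes 0
  Position 2 '(': depth becomes 1
  Position 3 '(': depth becomes 2
  Position 4 '(': depth becomes 3
  Position 5 '(': depth becomes 4
  Position 6 '(': depth becomes 5
  Position 7 ')': depth becomes 4
  Position 8 ')': depth becomes 3
  Position 9 ')': depth becomes 2
  Position 10 ')': depth becomes 1
  Position 11 ')': depth becomes 0
  Position 12 '(': depth becomes 1
  Position 13 ')': depth becomes 0
  Position 14 '(': depth becomes 1
  Position 15 '(': depth becomes 2
  Position 16 '(': depth becomes 3
  Position 17 ')': depth becomes 2
  Position 18 ')': depth becomes 1
  Position 19 ')': depth becomes 0
Maximum depth reached: 5

5


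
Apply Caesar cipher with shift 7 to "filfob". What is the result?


Caesar cipher: shift "filfob" by 7
  'f' (pos 5) + 7 = pos 12 = 'm'
  'i' (pos 8) + 7 = pos 15 = 'p'
  'l' (pos 11) + 7 = pos 18 = 's'
  'f' (pos 5) + 7 = pos 12 = 'm'
  'o' (pos 14) + 7 = pos 21 = 'v'
  'b' (pos 1) + 7 = pos 8 = 'i'
Result: mpsmvi

mpsmvi


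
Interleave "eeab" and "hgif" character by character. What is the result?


Interleaving "eeab" and "hgif":
  Position 0: 'e' from first, 'h' from second => "eh"
  Position 1: 'e' from first, 'g' from second => "eg"
  Position 2: 'a' from first, 'i' from second => "ai"
  Position 3: 'b' from first, 'f' from second => "bf"
Result: ehegaibf

ehegaibf


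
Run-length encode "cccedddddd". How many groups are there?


Input: cccedddddd
Scanning for consecutive runs:
  Group 1: 'c' x 3 (positions 0-2)
  Group 2: 'e' x 1 (positions 3-3)
  Group 3: 'd' x 6 (positions 4-9)
Total groups: 3

3


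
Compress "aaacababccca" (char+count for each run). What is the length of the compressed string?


Input: aaacababccca
Runs:
  'a' x 3 => "a3"
  'c' x 1 => "c1"
  'a' x 1 => "a1"
  'b' x 1 => "b1"
  'a' x 1 => "a1"
  'b' x 1 => "b1"
  'c' x 3 => "c3"
  'a' x 1 => "a1"
Compressed: "a3c1a1b1a1b1c3a1"
Compressed length: 16

16


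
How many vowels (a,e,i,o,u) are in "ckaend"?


Input: ckaend
Checking each character:
  'c' at position 0: consonant
  'k' at position 1: consonant
  'a' at position 2: vowel (running total: 1)
  'e' at position 3: vowel (running total: 2)
  'n' at position 4: consonant
  'd' at position 5: consonant
Total vowels: 2

2


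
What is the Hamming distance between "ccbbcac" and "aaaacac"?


Comparing "ccbbcac" and "aaaacac" position by position:
  Position 0: 'c' vs 'a' => differ
  Position 1: 'c' vs 'a' => differ
  Position 2: 'b' vs 'a' => differ
  Position 3: 'b' vs 'a' => differ
  Position 4: 'c' vs 'c' => same
  Position 5: 'a' vs 'a' => same
  Position 6: 'c' vs 'c' => same
Total differences (Hamming distance): 4

4


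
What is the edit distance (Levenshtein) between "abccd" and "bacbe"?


Computing edit distance: "abccd" -> "bacbe"
DP table:
           b    a    c    b    e
      0    1    2    3    4    5
  a   1    1    1    2    3    4
  b   2    1    2    2    2    3
  c   3    2    2    2    3    3
  c   4    3    3    2    3    4
  d   5    4    4    3    3    4
Edit distance = dp[5][5] = 4

4


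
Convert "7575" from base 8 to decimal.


Input: "7575" in base 8
Positional expansion:
  Digit '7' (value 7) x 8^3 = 3584
  Digit '5' (value 5) x 8^2 = 320
  Digit '7' (value 7) x 8^1 = 56
  Digit '5' (value 5) x 8^0 = 5
Sum = 3965

3965


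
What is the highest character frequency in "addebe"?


Input: addebe
Character counts:
  'a': 1
  'b': 1
  'd': 2
  'e': 2
Maximum frequency: 2

2


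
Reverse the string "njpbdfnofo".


Input: njpbdfnofo
Reading characters right to left:
  Position 9: 'o'
  Position 8: 'f'
  Position 7: 'o'
  Position 6: 'n'
  Position 5: 'f'
  Position 4: 'd'
  Position 3: 'b'
  Position 2: 'p'
  Position 1: 'j'
  Position 0: 'n'
Reversed: ofonfdbpjn

ofonfdbpjn


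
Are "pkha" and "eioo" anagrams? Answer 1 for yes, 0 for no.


Strings: "pkha", "eioo"
Sorted first:  ahkp
Sorted second: eioo
Differ at position 0: 'a' vs 'e' => not anagrams

0


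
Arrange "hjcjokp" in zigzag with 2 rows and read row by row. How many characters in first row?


Zigzag "hjcjokp" into 2 rows:
Placing characters:
  'h' => row 0
  'j' => row 1
  'c' => row 0
  'j' => row 1
  'o' => row 0
  'k' => row 1
  'p' => row 0
Rows:
  Row 0: "hcop"
  Row 1: "jjk"
First row length: 4

4


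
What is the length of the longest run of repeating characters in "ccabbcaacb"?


Input: "ccabbcaacb"
Scanning for longest run:
  Position 1 ('c'): continues run of 'c', length=2
  Position 2 ('a'): new char, reset run to 1
  Position 3 ('b'): new char, reset run to 1
  Position 4 ('b'): continues run of 'b', length=2
  Position 5 ('c'): new char, reset run to 1
  Position 6 ('a'): new char, reset run to 1
  Position 7 ('a'): continues run of 'a', length=2
  Position 8 ('c'): new char, reset run to 1
  Position 9 ('b'): new char, reset run to 1
Longest run: 'c' with length 2

2


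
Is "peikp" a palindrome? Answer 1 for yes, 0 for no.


Input: peikp
Reversed: pkiep
  Compare pos 0 ('p') with pos 4 ('p'): match
  Compare pos 1 ('e') with pos 3 ('k'): MISMATCH
Result: not a palindrome

0


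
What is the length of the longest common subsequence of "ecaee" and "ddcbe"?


LCS of "ecaee" and "ddcbe"
DP table:
           d    d    c    b    e
      0    0    0    0    0    0
  e   0    0    0    0    0    1
  c   0    0    0    1    1    1
  a   0    0    0    1    1    1
  e   0    0    0    1    1    2
  e   0    0    0    1    1    2
LCS length = dp[5][5] = 2

2


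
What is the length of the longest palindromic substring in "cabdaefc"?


Input: "cabdaefc"
Checking substrings for palindromes:
  No multi-char palindromic substrings found
Longest palindromic substring: "c" with length 1

1


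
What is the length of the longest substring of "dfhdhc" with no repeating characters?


Input: "dfhdhc"
Sliding window (track last position of each char):
  Position 0 ('d'): window [0,0] length 1 -- new best
  Position 1 ('f'): window [0,1] length 2 -- new best
  Position 2 ('h'): window [0,2] length 3 -- new best
  Position 3 ('d'): repeat (last at 0), move window start to 1
  Position 3 ('d'): window [1,3] length 3
  Position 4 ('h'): repeat (last at 2), move window start to 3
  Position 4 ('h'): window [3,4] length 2
  Position 5 ('c'): window [3,5] length 3
Longest substring with no repeats: "dfh" with length 3

3


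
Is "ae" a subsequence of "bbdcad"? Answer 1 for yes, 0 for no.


Check if "ae" is a subsequence of "bbdcad"
Greedy scan:
  Position 0 ('b'): no match needed
  Position 1 ('b'): no match needed
  Position 2 ('d'): no match needed
  Position 3 ('c'): no match needed
  Position 4 ('a'): matches sub[0] = 'a'
  Position 5 ('d'): no match needed
Only matched 1/2 characters => not a subsequence

0


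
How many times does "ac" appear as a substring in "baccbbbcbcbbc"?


Searching for "ac" in "baccbbbcbcbbc"
Scanning each position:
  Position 0: "ba" => no
  Position 1: "ac" => MATCH
  Position 2: "cc" => no
  Position 3: "cb" => no
  Position 4: "bb" => no
  Position 5: "bb" => no
  Position 6: "bc" => no
  Position 7: "cb" => no
  Position 8: "bc" => no
  Position 9: "cb" => no
  Position 10: "bb" => no
  Position 11: "bc" => no
Total occurrences: 1

1


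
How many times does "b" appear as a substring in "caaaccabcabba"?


Searching for "b" in "caaaccabcabba"
Scanning each position:
  Position 0: "c" => no
  Position 1: "a" => no
  Position 2: "a" => no
  Position 3: "a" => no
  Position 4: "c" => no
  Position 5: "c" => no
  Position 6: "a" => no
  Position 7: "b" => MATCH
  Position 8: "c" => no
  Position 9: "a" => no
  Position 10: "b" => MATCH
  Position 11: "b" => MATCH
  Position 12: "a" => no
Total occurrences: 3

3


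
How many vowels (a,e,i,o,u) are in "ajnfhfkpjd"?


Input: ajnfhfkpjd
Checking each character:
  'a' at position 0: vowel (running total: 1)
  'j' at position 1: consonant
  'n' at position 2: consonant
  'f' at position 3: consonant
  'h' at position 4: consonant
  'f' at position 5: consonant
  'k' at position 6: consonant
  'p' at position 7: consonant
  'j' at position 8: consonant
  'd' at position 9: consonant
Total vowels: 1

1


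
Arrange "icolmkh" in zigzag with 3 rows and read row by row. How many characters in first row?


Zigzag "icolmkh" into 3 rows:
Placing characters:
  'i' => row 0
  'c' => row 1
  'o' => row 2
  'l' => row 1
  'm' => row 0
  'k' => row 1
  'h' => row 2
Rows:
  Row 0: "im"
  Row 1: "clk"
  Row 2: "oh"
First row length: 2

2
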